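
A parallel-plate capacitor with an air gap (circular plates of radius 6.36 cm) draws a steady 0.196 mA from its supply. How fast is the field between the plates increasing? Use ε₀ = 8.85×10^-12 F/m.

The displacement current between the plates equals the conduction current, I_d = 0.196 mA.
Then dE/dt = I_d/(ε₀A) = 1.74×10^9 V/(m·s).

1.74×10^9 V/(m·s)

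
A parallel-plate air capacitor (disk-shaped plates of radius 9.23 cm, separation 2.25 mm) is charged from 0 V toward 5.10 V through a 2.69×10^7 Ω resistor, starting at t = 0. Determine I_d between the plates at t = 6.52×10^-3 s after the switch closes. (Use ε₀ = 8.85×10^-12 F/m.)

With C = ε₀A/d = (8.85×10^-12)(0.02676)/(2.25×10^-3) = 1.053×10^-10 F, the time constant is τ = RC = 2.833×10^-3 s, so t/τ = 2.301 and e^(−t/τ) = 0.1002.
I_d = I_cond = (V₀/R) e^(−t/τ) = (1.896×10^-7)(0.1002) = 1.90×10^-8 A.

1.90×10^-8 A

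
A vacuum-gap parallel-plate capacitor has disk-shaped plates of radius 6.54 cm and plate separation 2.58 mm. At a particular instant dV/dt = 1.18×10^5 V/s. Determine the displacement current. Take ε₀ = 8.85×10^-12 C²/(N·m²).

5.44×10^-6 A

The field between the plates is E = V/d, so dE/dt = (1.18×10^5)/(2.58×10^-3 m) = 4.574×10^7 V/(m·s).
I_d = ε₀ A (dE/dt) = (8.85×10^-12)(0.01344)(4.574×10^7) = 5.44×10^-6 A.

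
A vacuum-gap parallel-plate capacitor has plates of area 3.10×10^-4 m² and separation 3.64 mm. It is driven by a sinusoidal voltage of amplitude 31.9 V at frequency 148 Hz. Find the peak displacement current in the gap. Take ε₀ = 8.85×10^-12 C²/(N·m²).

(dE/dt)_max = V₀ω/d = 8.149×10^6 V/(m·s); ω = 2πf = 929.9 rad/s.
I_d,max = ε₀ A (dE/dt)_max = (8.85×10^-12)(3.10×10^-4)(8.149×10^6) = 2.24×10^-8 A.

2.24×10^-8 A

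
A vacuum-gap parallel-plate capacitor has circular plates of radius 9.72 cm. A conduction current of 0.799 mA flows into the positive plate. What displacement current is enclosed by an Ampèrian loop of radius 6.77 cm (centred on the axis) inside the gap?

3.88×10^-4 A

Between the plates the displacement current equals the wire current: I_d = 0.799 mA = 7.99×10^-4 A.
Through an area πr² the displacement current is I_d·(πr²/πR²) = I_d (r/R)² = 3.88×10^-4 A.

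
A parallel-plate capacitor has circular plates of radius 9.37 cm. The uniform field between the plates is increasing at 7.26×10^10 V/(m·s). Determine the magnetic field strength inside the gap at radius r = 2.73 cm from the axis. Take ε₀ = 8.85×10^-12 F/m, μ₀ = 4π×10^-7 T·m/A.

1.10×10^-8 T

I_d = ε₀ dΦ_E/dt = ε₀ πR² (dE/dt) = (8.85×10^-12)(0.02758)(7.26×10^10) = 0.01772 A through the full plate area.
An Ampèrian loop of radius r encloses a fraction (r/R)² of I_d. Then B·2πr = μ₀ I_d (r/R)², giving B = μ₀ I_d r/(2πR²) = 1.10×10^-8 T.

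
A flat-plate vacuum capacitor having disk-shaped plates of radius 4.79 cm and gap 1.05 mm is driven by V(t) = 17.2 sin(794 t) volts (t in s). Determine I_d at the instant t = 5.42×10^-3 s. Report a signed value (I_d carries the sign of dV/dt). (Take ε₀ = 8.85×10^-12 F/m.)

-3.30×10^-7 A

C = ε₀A/d = (8.85×10^-12)(7.208×10^-3)/(1.05×10^-3) = 6.075×10^-11 F. dV/dt = V₀ω·cos(ωt); at ωt = 4.30348 rad this factor is -0.3976.
I_d = C dV/dt = (6.075×10^-11)(17.2)(794)(-0.3976) = -3.30×10^-7 A.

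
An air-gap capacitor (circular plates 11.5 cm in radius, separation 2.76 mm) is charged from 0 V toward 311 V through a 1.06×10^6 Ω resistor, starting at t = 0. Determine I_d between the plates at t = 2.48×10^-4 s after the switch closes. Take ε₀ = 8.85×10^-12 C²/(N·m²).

With C = ε₀A/d = (8.85×10^-12)(0.04155)/(2.76×10^-3) = 1.332×10^-10 F, the time constant is τ = RC = 1.412×10^-4 s, so t/τ = 1.756 and e^(−t/τ) = 0.1727.
I_d = I_cond = (V₀/R) e^(−t/τ) = (2.934×10^-4)(0.1727) = 5.07×10^-5 A.

5.07×10^-5 A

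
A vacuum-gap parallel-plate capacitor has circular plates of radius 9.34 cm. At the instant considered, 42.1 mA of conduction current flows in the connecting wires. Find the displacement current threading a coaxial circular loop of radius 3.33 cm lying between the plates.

No conduction current crosses the gap, so I_d there equals the 0.0421 A in the leads.
Through an area πr² the displacement current is I_d·(πr²/πR²) = I_d (r/R)² = 5.35×10^-3 A.

5.35×10^-3 A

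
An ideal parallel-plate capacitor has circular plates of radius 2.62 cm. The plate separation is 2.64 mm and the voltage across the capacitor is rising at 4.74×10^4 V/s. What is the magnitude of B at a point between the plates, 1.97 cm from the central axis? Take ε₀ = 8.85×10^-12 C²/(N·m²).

dE/dt = (dV/dt)/d = 1.795×10^7 V/(m·s); I_d = ε₀(πR²)(dE/dt) = (8.85×10^-12)(2.157×10^-3)(1.795×10^7) = 3.427×10^-7 A.
For r < R the Ampère–Maxwell law gives B(2πr) = μ₀ I_d (r²/R²), so B = μ₀ I_d r/(2πR²) = (4π×10^-7)(3.427×10^-7)(0.0197)/(2π·0.0262²) = 1.97×10^-12 T.

1.97×10^-12 T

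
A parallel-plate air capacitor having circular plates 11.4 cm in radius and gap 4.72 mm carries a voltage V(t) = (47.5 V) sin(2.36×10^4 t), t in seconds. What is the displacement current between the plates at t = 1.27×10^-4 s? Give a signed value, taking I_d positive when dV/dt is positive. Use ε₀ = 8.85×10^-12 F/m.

-8.49×10^-5 A

C = ε₀A/d = (8.85×10^-12)(0.04083)/(4.72×10^-3) = 7.656×10^-11 F. dV/dt = V₀ω·cos(ωt); at ωt = 2.9972 rad this factor is -0.9896.
I_d = C dV/dt = (7.656×10^-11)(47.5)(2.36×10^4)(-0.9896) = -8.49×10^-5 A.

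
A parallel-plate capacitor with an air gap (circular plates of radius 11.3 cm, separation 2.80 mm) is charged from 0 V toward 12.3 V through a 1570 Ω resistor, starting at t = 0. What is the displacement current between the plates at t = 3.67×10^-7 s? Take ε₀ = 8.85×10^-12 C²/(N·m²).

1.24×10^-3 A

With C = ε₀A/d = (8.85×10^-12)(0.04011)/(2.80×10^-3) = 1.268×10^-10 F, the time constant is τ = RC = 1.991×10^-7 s, so t/τ = 1.843 and e^(−t/τ) = 0.1583.
I_d = I_cond = (V₀/R) e^(−t/τ) = (7.834×10^-3)(0.1583) = 1.24×10^-3 A.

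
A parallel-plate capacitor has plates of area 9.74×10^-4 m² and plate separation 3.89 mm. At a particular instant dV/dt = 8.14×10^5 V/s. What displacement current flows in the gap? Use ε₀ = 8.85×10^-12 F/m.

C = ε₀A/d = (8.85×10^-12)(9.74×10^-4)/(3.89×10^-3) = 2.216×10^-12 F.
I_d = C dV/dt = (2.216×10^-12)(8.14×10^5) = 1.80×10^-6 A.

1.80×10^-6 A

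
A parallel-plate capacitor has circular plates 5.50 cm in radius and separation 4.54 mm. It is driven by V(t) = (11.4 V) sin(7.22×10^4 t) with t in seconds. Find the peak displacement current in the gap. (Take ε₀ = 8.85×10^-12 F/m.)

C = ε₀A/d = (8.85×10^-12)(9.503×10^-3)/(4.54×10^-3) = 1.852×10^-11 F; ω = 7.22×10^4 rad/s.
I_d = C dV/dt, so |I_d|_max = C V₀ ω = (1.852×10^-11)(11.4)(7.22×10^4) = 1.52×10^-5 A.

1.52×10^-5 A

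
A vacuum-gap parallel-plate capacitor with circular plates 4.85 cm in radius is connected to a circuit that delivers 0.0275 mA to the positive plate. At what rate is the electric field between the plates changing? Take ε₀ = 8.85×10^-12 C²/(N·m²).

4.20×10^8 V/(m·s)

The displacement current between the plates equals the conduction current, I_d = 0.0275 mA.
Then dE/dt = I_d/(ε₀A) = 4.20×10^8 V/(m·s).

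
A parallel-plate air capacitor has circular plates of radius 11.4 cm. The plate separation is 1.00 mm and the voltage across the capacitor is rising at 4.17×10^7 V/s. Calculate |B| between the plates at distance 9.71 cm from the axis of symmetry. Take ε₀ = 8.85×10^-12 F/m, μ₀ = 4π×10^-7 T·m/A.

2.25×10^-8 T

dE/dt = (dV/dt)/d = 4.170×10^10 V/(m·s); I_d = ε₀(πR²)(dE/dt) = (8.85×10^-12)(0.04083)(4.170×10^10) = 0.01507 A.
An Ampèrian loop of radius r encloses a fraction (r/R)² of I_d. Then B·2πr = μ₀ I_d (r/R)², giving B = μ₀ I_d r/(2πR²) = 2.25×10^-8 T.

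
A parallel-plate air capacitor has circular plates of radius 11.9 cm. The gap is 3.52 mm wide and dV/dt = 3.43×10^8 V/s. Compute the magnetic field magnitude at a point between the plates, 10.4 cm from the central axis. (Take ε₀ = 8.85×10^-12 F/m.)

5.64×10^-8 T

I_d = C dV/dt with C = ε₀πR²/d = 1.119×10^-10 F, so I_d = (1.119×10^-10)(3.43×10^8) = 0.03838 A.
For r < R the Ampère–Maxwell law gives B(2πr) = μ₀ I_d (r²/R²), so B = μ₀ I_d r/(2πR²) = (4π×10^-7)(0.03838)(0.104)/(2π·0.119²) = 5.64×10^-8 T.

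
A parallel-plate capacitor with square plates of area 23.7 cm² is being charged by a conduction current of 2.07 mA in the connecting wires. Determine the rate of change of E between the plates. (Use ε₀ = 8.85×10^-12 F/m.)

By continuity, I_d in the gap equals the 2.07 mA flowing in the wire.
Since I_d = ε₀ A dE/dt, dE/dt = I_d/(ε₀A) = (2.07×10^-3)/((8.85×10^-12)(2.37×10^-3)) = 9.87×10^10 V/(m·s).

9.87×10^10 V/(m·s)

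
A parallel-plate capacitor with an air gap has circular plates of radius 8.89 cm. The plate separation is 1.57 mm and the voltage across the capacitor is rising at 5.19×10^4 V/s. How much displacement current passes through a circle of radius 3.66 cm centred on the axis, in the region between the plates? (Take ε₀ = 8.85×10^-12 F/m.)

1.23×10^-6 A

dE/dt = (dV/dt)/d = 3.306×10^7 V/(m·s); I_d = ε₀(πR²)(dE/dt) = (8.85×10^-12)(0.02483)(3.306×10^7) = 7.265×10^-6 A.
The field is uniform, so I_d,enc = I_d (r/R)² = (7.265×10^-6)(3.66/8.89)² = 1.23×10^-6 A.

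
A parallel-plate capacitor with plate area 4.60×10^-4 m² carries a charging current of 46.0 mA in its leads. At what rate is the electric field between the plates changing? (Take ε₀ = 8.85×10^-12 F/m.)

Charge continuity gives I_d = I = 0.0460 A between the plates.
Then dE/dt = I_d/(ε₀A) = 1.13×10^13 V/(m·s).

1.13×10^13 V/(m·s)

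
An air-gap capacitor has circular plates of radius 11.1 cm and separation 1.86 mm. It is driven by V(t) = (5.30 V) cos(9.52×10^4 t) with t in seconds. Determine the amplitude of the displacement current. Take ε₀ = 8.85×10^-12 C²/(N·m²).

The displacement current equals the conduction current C dV/dt, which peaks at C V₀ ω.
With C = ε₀A/d = (8.85×10^-12)(0.03871)/(1.86×10^-3) = 1.842×10^-10 F and ω = 9.52×10^4 rad/s, I_d,max = (1.842×10^-10)(5.30)(9.52×10^4) = 9.29×10^-5 A.

9.29×10^-5 A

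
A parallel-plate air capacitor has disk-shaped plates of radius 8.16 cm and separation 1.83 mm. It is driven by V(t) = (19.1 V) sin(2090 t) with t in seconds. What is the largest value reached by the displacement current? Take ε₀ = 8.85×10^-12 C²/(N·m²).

C = ε₀A/d = (8.85×10^-12)(0.02092)/(1.83×10^-3) = 1.012×10^-10 F; ω = 2090 rad/s.
I_d = C dV/dt, so |I_d|_max = C V₀ ω = (1.012×10^-10)(19.1)(2090) = 4.04×10^-6 A.

4.04×10^-6 A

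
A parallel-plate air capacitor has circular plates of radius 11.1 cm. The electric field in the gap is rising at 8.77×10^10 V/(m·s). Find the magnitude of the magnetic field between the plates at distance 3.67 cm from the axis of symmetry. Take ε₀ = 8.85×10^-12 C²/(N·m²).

I_d = ε₀ dΦ_E/dt = ε₀ πR² (dE/dt) = (8.85×10^-12)(0.03871)(8.77×10^10) = 0.03004 A through the full plate area.
For r < R the Ampère–Maxwell law gives B(2πr) = μ₀ I_d (r²/R²), so B = μ₀ I_d r/(2πR²) = (4π×10^-7)(0.03004)(0.0367)/(2π·0.111²) = 1.79×10^-8 T.

1.79×10^-8 T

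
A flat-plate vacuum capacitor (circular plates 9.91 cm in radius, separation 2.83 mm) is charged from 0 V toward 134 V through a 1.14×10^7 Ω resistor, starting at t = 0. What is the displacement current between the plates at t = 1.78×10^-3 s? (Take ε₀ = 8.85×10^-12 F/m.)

2.33×10^-6 A

C = ε₀A/d = (8.85×10^-12)(0.03085)/(2.83×10^-3) = 9.647×10^-11 F and τ = RC = 1.100×10^-3 s. I_d in the gap equals the RC charging current.
I_d(t) = (V₀/R) e^(−t/τ) = 1.175×10^-5 · e^(−1.618) = 2.33×10^-6 A.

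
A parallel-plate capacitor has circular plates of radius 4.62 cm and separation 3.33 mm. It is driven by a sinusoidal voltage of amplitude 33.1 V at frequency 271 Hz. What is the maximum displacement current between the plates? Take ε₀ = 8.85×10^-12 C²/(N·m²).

The displacement current equals the conduction current C dV/dt, which peaks at C V₀ ω.
With C = ε₀A/d = (8.85×10^-12)(6.706×10^-3)/(3.33×10^-3) = 1.782×10^-11 F and ω = 2πf = 1703 rad/s, I_d,max = (1.782×10^-11)(33.1)(1703) = 1.00×10^-6 A.

1.00×10^-6 A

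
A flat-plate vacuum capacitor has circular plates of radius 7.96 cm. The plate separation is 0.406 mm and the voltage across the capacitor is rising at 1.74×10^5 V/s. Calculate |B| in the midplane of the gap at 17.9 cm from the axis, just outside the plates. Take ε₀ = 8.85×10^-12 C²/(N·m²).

I_d = C dV/dt with C = ε₀πR²/d = 4.340×10^-10 F, so I_d = (4.340×10^-10)(1.74×10^5) = 7.552×10^-5 A.
For r ≥ R the full I_d is enclosed: B = μ₀ I_d/(2πr) = (4π×10^-7)(7.552×10^-5)/(2π·0.179) = 8.44×10^-11 T.

8.44×10^-11 T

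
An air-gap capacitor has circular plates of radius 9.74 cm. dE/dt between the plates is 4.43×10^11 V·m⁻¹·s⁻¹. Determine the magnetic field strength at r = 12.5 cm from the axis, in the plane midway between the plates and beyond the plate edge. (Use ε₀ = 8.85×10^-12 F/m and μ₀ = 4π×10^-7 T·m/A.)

1.87×10^-7 T

Through the whole plate area (πR² = 0.02980 m²), I_d = ε₀ πR² dE/dt = 0.1168 A.
With r > R the enclosed displacement current is the full I_d; B = μ₀ I_d / (2πr) = 1.87×10^-7 T.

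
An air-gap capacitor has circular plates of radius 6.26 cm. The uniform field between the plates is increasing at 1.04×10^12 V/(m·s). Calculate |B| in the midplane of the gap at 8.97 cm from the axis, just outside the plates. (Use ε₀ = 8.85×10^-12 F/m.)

2.53×10^-7 T

Total displacement current: I_d = ε₀(πR²)(dE/dt) = (8.85×10^-12)(0.01231)(1.04×10^12) = 0.1133 A.
For r ≥ R the full I_d is enclosed: B = μ₀ I_d/(2πr) = (4π×10^-7)(0.1133)/(2π·0.0897) = 2.53×10^-7 T.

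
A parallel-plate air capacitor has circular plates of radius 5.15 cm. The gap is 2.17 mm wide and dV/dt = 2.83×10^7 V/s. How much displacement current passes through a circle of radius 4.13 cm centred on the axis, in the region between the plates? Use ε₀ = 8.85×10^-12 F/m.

I_d = C dV/dt with C = ε₀πR²/d = 3.398×10^-11 F, so I_d = (3.398×10^-11)(2.83×10^7) = 9.616×10^-4 A.
Through an area πr² the displacement current is I_d·(πr²/πR²) = I_d (r/R)² = 6.18×10^-4 A.

6.18×10^-4 A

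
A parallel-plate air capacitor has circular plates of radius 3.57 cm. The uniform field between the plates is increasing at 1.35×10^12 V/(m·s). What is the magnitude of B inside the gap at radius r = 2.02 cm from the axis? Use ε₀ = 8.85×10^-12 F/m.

I_d = ε₀ dΦ_E/dt = ε₀ πR² (dE/dt) = (8.85×10^-12)(4.004×10^-3)(1.35×10^12) = 0.04784 A through the full plate area.
∮B·dl = μ₀ I_d,enc with I_d,enc = I_d r²/R² = 0.01532 A; so B = μ₀ I_d,enc/(2πr) = 1.52×10^-7 T.

1.52×10^-7 T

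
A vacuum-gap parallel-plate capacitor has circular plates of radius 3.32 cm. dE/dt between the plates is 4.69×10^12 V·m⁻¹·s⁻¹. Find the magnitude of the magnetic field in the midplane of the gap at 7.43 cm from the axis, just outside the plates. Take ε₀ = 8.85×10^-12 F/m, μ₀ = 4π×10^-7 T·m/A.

I_d = ε₀ dΦ_E/dt = ε₀ πR² (dE/dt) = (8.85×10^-12)(3.463×10^-3)(4.69×10^12) = 0.1437 A through the full plate area.
Outside the plates the loop encloses all of I_d, so B·2πr = μ₀ I_d and B = 3.87×10^-7 T.

3.87×10^-7 T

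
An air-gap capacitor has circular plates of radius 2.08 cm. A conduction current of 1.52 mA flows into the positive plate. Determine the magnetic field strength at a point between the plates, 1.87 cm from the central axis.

Between the plates the displacement current equals the wire current: I_d = 1.52 mA = 1.52×10^-3 A.
∮B·dl = μ₀ I_d,enc with I_d,enc = I_d r²/R² = 1.229×10^-3 A; so B = μ₀ I_d,enc/(2πr) = 1.31×10^-8 T.

1.31×10^-8 T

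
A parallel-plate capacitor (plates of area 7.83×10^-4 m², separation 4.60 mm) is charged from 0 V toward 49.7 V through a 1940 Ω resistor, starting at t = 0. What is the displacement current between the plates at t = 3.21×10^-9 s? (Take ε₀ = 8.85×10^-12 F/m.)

8.54×10^-3 A

C = ε₀A/d = (8.85×10^-12)(7.83×10^-4)/(4.60×10^-3) = 1.506×10^-12 F, so τ = RC = 2.922×10^-9 s.
The conduction current is I(t) = (V₀/R) e^(−t/τ), and the displacement current between the plates equals it.
t/τ = 1.099; I_d = (49.7/1940) · e^(−1.099) = (0.02562)(0.3332) = 8.54×10^-3 A.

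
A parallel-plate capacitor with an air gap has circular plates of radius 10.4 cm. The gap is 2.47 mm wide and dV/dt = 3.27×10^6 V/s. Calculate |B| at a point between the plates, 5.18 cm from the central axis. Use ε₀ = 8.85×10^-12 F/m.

3.81×10^-10 T

With E = V/d, dE/dt = 1.324×10^9 V/(m·s) and πR² = 0.03398 m², giving I_d = ε₀ πR² dE/dt = 3.982×10^-4 A.
∮B·dl = μ₀ I_d,enc with I_d,enc = I_d r²/R² = 9.879×10^-5 A; so B = μ₀ I_d,enc/(2πr) = 3.81×10^-10 T.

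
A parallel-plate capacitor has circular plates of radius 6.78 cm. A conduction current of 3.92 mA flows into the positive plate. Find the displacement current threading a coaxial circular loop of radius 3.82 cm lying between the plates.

No conduction current crosses the gap, so I_d there equals the 3.92×10^-3 A in the leads.
Since J_d is uniform, the enclosed fraction is (r/R)² = 0.3174, giving I_d,enc = 1.24×10^-3 A.

1.24×10^-3 A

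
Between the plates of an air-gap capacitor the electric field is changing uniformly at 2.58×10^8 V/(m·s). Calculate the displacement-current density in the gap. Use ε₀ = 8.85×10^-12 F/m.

J_d = ε₀ ∂E/∂t, so J_d = 2.28×10^-3 A/m².

2.28×10^-3 A/m²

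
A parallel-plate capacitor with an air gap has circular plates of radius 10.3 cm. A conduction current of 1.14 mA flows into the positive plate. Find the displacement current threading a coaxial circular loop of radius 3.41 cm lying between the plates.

1.25×10^-4 A

No conduction current crosses the gap, so I_d there equals the 1.14×10^-3 A in the leads.
Through an area πr² the displacement current is I_d·(πr²/πR²) = I_d (r/R)² = 1.25×10^-4 A.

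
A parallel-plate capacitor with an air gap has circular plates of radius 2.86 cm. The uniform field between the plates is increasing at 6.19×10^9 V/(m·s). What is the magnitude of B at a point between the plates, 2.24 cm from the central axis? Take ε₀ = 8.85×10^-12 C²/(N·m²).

7.71×10^-10 T

I_d = ε₀ dΦ_E/dt = ε₀ πR² (dE/dt) = (8.85×10^-12)(2.570×10^-3)(6.19×10^9) = 1.408×10^-4 A through the full plate area.
∮B·dl = μ₀ I_d,enc with I_d,enc = I_d r²/R² = 8.637×10^-5 A; so B = μ₀ I_d,enc/(2πr) = 7.71×10^-10 T.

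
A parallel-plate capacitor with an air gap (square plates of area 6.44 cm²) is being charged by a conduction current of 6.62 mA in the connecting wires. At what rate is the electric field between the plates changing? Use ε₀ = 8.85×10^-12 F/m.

By continuity, I_d in the gap equals the 6.62 mA flowing in the wire.
Inverting I_d = ε₀ A dE/dt gives dE/dt = 6.62×10^-3 / (8.85×10^-12 · 6.44×10^-4) = 1.16×10^12 V/(m·s).

1.16×10^12 V/(m·s)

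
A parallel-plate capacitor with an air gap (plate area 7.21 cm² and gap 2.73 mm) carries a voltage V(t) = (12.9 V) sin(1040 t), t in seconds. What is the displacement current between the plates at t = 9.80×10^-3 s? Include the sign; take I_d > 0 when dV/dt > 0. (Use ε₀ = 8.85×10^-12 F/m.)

-2.26×10^-8 A

C = ε₀A/d = (8.85×10^-12)(7.21×10^-4)/(2.73×10^-3) = 2.337×10^-12 F. dV/dt = V₀ω·cos(ωt); at ωt = 10.192 rad this factor is -0.7198.
I_d = C dV/dt = (2.337×10^-12)(12.9)(1040)(-0.7198) = -2.26×10^-8 A.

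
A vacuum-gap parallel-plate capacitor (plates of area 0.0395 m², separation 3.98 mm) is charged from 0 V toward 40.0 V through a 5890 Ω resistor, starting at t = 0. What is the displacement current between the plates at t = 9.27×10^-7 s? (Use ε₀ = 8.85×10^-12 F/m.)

1.13×10^-3 A

C = ε₀A/d = (8.85×10^-12)(0.0395)/(3.98×10^-3) = 8.783×10^-11 F, so τ = RC = 5.173×10^-7 s.
The conduction current is I(t) = (V₀/R) e^(−t/τ), and the displacement current between the plates equals it.
t/τ = 1.792; I_d = (40.0/5890) · e^(−1.792) = (6.791×10^-3)(0.1666) = 1.13×10^-3 A.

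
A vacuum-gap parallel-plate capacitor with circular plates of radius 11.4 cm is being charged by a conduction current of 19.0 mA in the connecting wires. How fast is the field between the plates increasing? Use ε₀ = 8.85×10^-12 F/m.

5.26×10^10 V/(m·s)

The displacement current between the plates equals the conduction current, I_d = 19.0 mA.
Inverting I_d = ε₀ A dE/dt gives dE/dt = 0.0190 / (8.85×10^-12 · 0.04083) = 5.26×10^10 V/(m·s).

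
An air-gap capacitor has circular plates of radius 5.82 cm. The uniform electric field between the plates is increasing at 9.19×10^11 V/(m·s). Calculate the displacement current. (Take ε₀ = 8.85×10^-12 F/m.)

With a uniform field, Φ_E = EA, so I_d = ε₀ A dE/dt = 0.0865 A.

0.0865 A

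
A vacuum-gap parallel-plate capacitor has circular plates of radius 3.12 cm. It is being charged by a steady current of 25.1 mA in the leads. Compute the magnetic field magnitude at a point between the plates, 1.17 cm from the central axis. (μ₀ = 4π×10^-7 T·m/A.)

Between the plates the displacement current equals the wire current: I_d = 25.1 mA = 0.0251 A.
∮B·dl = μ₀ I_d,enc with I_d,enc = I_d r²/R² = 3.530×10^-3 A; so B = μ₀ I_d,enc/(2πr) = 6.03×10^-8 T.

6.03×10^-8 T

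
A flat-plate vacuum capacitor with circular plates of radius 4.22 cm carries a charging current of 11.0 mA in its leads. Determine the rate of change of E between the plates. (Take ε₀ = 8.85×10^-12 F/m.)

2.22×10^11 V/(m·s)

Charge continuity gives I_d = I = 0.0110 A between the plates.
Inverting I_d = ε₀ A dE/dt gives dE/dt = 0.0110 / (8.85×10^-12 · 5.595×10^-3) = 2.22×10^11 V/(m·s).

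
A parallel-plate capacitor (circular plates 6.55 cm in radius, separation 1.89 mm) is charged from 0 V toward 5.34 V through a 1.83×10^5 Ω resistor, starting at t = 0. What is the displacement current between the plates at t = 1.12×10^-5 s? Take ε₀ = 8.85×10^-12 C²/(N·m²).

C = ε₀A/d = (8.85×10^-12)(0.01348)/(1.89×10^-3) = 6.312×10^-11 F and τ = RC = 1.155×10^-5 s. I_d in the gap equals the RC charging current.
I_d(t) = (V₀/R) e^(−t/τ) = 2.918×10^-5 · e^(−0.9697) = 1.11×10^-5 A.

1.11×10^-5 A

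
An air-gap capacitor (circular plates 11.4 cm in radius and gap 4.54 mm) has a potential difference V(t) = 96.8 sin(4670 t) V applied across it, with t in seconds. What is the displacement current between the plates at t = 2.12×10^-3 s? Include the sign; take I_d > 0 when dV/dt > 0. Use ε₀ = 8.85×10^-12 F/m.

-3.20×10^-5 A

C = ε₀A/d = (8.85×10^-12)(0.04083)/(4.54×10^-3) = 7.959×10^-11 F. dV/dt = V₀ω·cos(ωt); at ωt = 9.9004 rad this factor is -0.8890.
I_d = C dV/dt = (7.959×10^-11)(96.8)(4670)(-0.8890) = -3.20×10^-5 A.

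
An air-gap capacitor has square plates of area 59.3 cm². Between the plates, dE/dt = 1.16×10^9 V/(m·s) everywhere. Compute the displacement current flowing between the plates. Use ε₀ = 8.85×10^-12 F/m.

With a uniform field, Φ_E = EA, so I_d = ε₀ A dE/dt = 6.09×10^-5 A.

6.09×10^-5 A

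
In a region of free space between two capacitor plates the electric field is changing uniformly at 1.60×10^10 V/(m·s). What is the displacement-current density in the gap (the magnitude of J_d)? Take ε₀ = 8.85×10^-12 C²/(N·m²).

The displacement-current density is ε₀ ∂E/∂t = (8.85×10^-12)(1.60×10^10) = 0.142 A/m².

0.142 A/m²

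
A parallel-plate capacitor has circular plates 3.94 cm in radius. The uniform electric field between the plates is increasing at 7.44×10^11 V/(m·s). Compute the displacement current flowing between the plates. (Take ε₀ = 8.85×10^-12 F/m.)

With a uniform field, Φ_E = EA, so I_d = ε₀ A dE/dt = 0.0321 A.

0.0321 A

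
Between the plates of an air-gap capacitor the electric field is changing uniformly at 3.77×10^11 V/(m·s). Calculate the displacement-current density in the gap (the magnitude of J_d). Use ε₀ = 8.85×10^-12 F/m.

3.34 A/m²

J_d = ε₀ ∂E/∂t, so J_d = 3.34 A/m².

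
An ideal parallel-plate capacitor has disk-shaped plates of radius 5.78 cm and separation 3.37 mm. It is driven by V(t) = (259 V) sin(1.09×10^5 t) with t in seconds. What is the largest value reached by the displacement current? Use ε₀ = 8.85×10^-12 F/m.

C = ε₀A/d = (8.85×10^-12)(0.01050)/(3.37×10^-3) = 2.757×10^-11 F; ω = 1.09×10^5 rad/s.
I_d = C dV/dt, so |I_d|_max = C V₀ ω = (2.757×10^-11)(259)(1.09×10^5) = 7.78×10^-4 A.

7.78×10^-4 A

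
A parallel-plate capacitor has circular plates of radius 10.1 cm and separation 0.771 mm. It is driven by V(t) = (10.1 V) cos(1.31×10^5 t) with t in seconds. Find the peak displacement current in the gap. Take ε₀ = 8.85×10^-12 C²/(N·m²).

(dE/dt)_max = V₀ω/d = 1.716×10^9 V/(m·s); ω = 1.31×10^5 rad/s.
I_d,max = ε₀ A (dE/dt)_max = (8.85×10^-12)(0.03205)(1.716×10^9) = 4.87×10^-4 A.

4.87×10^-4 A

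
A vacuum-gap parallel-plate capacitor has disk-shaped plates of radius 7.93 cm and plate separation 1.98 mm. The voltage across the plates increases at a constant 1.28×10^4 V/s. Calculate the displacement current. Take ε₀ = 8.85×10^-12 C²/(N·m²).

1.13×10^-6 A

C = ε₀A/d = (8.85×10^-12)(0.01976)/(1.98×10^-3) = 8.832×10^-11 F.
I_d = C dV/dt = (8.832×10^-11)(1.28×10^4) = 1.13×10^-6 A.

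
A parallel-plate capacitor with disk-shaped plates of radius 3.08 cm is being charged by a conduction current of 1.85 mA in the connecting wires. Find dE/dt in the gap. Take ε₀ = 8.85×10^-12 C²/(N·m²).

By continuity, I_d in the gap equals the 1.85 mA flowing in the wire.
Inverting I_d = ε₀ A dE/dt gives dE/dt = 1.85×10^-3 / (8.85×10^-12 · 2.980×10^-3) = 7.01×10^10 V/(m·s).

7.01×10^10 V/(m·s)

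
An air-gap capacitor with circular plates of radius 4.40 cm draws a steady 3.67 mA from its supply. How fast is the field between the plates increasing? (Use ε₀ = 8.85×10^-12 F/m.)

By continuity, I_d in the gap equals the 3.67 mA flowing in the wire.
Inverting I_d = ε₀ A dE/dt gives dE/dt = 3.67×10^-3 / (8.85×10^-12 · 6.082×10^-3) = 6.82×10^10 V/(m·s).

6.82×10^10 V/(m·s)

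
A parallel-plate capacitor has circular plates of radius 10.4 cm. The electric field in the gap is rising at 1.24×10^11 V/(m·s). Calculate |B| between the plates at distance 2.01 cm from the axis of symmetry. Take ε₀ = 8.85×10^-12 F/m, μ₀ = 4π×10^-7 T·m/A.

1.39×10^-8 T

Total displacement current: I_d = ε₀(πR²)(dE/dt) = (8.85×10^-12)(0.03398)(1.24×10^11) = 0.03729 A.
For r < R the Ampère–Maxwell law gives B(2πr) = μ₀ I_d (r²/R²), so B = μ₀ I_d r/(2πR²) = (4π×10^-7)(0.03729)(0.0201)/(2π·0.104²) = 1.39×10^-8 T.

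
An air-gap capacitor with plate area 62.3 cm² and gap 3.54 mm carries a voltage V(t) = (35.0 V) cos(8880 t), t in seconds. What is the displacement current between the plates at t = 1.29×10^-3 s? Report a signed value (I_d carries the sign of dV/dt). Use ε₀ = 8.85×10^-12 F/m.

dV/dt = (35.0)(8880)·−sin(11.4552) = 2.785×10^5 V/s.
I_d = C dV/dt with C = ε₀A/d = (8.85×10^-12)(6.23×10^-3)/(3.54×10^-3) = 1.558×10^-11 F, so I_d = (1.558×10^-11)(2.785×10^5) = 4.34×10^-6 A.

4.34×10^-6 A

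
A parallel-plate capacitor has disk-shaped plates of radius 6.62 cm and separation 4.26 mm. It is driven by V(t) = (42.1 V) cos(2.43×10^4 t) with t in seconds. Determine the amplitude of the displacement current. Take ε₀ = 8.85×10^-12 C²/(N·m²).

(dE/dt)_max = V₀ω/d = 2.401×10^8 V/(m·s); ω = 2.43×10^4 rad/s.
I_d,max = ε₀ A (dE/dt)_max = (8.85×10^-12)(0.01377)(2.401×10^8) = 2.93×10^-5 A.

2.93×10^-5 A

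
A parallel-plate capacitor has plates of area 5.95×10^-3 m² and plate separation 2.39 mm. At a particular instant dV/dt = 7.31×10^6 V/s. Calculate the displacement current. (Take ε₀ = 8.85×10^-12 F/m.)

E = V/d so dE/dt = (dV/dt)/d = 3.059×10^9 V/(m·s), and I_d = ε₀ A dE/dt = (8.85×10^-12)(5.95×10^-3)(3.059×10^9) = 1.61×10^-4 A.

1.61×10^-4 A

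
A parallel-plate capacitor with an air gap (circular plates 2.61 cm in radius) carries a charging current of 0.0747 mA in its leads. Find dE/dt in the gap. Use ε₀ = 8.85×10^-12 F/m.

By continuity, I_d in the gap equals the 0.0747 mA flowing in the wire.
Since I_d = ε₀ A dE/dt, dE/dt = I_d/(ε₀A) = (7.47×10^-5)/((8.85×10^-12)(2.140×10^-3)) = 3.94×10^9 V/(m·s).

3.94×10^9 V/(m·s)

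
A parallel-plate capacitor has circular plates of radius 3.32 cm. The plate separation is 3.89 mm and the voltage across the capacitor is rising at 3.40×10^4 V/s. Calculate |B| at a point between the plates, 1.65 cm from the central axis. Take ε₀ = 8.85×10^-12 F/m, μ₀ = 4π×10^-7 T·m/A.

8.02×10^-13 T

dE/dt = (dV/dt)/d = 8.740×10^6 V/(m·s); I_d = ε₀(πR²)(dE/dt) = (8.85×10^-12)(3.463×10^-3)(8.740×10^6) = 2.679×10^-7 A.
∮B·dl = μ₀ I_d,enc with I_d,enc = I_d r²/R² = 6.617×10^-8 A; so B = μ₀ I_d,enc/(2πr) = 8.02×10^-13 T.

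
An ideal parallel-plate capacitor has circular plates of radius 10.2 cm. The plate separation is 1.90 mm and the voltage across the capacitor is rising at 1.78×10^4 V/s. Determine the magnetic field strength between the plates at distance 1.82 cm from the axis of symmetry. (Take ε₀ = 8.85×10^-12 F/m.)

9.48×10^-13 T

dE/dt = (dV/dt)/d = 9.368×10^6 V/(m·s); I_d = ε₀(πR²)(dE/dt) = (8.85×10^-12)(0.03269)(9.368×10^6) = 2.710×10^-6 A.
∮B·dl = μ₀ I_d,enc with I_d,enc = I_d r²/R² = 8.628×10^-8 A; so B = μ₀ I_d,enc/(2πr) = 9.48×10^-13 T.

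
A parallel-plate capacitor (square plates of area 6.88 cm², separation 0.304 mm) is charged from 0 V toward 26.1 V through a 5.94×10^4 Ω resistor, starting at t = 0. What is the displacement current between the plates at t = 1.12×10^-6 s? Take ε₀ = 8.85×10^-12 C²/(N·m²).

1.71×10^-4 A

C = ε₀A/d = (8.85×10^-12)(6.88×10^-4)/(3.04×10^-4) = 2.003×10^-11 F and τ = RC = 1.190×10^-6 s. I_d in the gap equals the RC charging current.
I_d(t) = (V₀/R) e^(−t/τ) = 4.394×10^-4 · e^(−0.9412) = 1.71×10^-4 A.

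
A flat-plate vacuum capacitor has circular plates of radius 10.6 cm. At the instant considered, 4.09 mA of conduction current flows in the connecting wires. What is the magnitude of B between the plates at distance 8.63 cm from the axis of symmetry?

6.28×10^-9 T

By continuity the displacement current in the gap matches the conduction current: I_d = 4.09×10^-3 A.
For r < R the Ampère–Maxwell law gives B(2πr) = μ₀ I_d (r²/R²), so B = μ₀ I_d r/(2πR²) = (4π×10^-7)(4.09×10^-3)(0.0863)/(2π·0.106²) = 6.28×10^-9 T.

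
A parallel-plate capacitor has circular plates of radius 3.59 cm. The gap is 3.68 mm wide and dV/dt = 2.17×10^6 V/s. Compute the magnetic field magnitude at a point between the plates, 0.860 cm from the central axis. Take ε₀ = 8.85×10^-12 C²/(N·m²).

2.82×10^-11 T

I_d = C dV/dt with C = ε₀πR²/d = 9.737×10^-12 F, so I_d = (9.737×10^-12)(2.17×10^6) = 2.113×10^-5 A.
For r < R the Ampère–Maxwell law gives B(2πr) = μ₀ I_d (r²/R²), so B = μ₀ I_d r/(2πR²) = (4π×10^-7)(2.113×10^-5)(8.60×10^-3)/(2π·0.0359²) = 2.82×10^-11 T.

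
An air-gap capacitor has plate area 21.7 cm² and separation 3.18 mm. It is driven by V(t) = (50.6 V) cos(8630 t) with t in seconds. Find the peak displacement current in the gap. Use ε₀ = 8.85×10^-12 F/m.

2.64×10^-6 A

(dE/dt)_max = V₀ω/d = 1.373×10^8 V/(m·s); ω = 8630 rad/s.
I_d,max = ε₀ A (dE/dt)_max = (8.85×10^-12)(2.17×10^-3)(1.373×10^8) = 2.64×10^-6 A.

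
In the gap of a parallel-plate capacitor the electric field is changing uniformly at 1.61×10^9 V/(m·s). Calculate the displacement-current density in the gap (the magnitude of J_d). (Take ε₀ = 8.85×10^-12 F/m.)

The displacement-current density is ε₀ ∂E/∂t = (8.85×10^-12)(1.61×10^9) = 0.0142 A/m².

0.0142 A/m²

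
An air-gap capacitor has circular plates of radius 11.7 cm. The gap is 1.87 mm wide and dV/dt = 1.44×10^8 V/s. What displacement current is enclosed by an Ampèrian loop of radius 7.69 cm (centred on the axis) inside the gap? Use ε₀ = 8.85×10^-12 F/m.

0.0127 A

dE/dt = (dV/dt)/d = 7.701×10^10 V/(m·s); I_d = ε₀(πR²)(dE/dt) = (8.85×10^-12)(0.04301)(7.701×10^10) = 0.02931 A.
Since J_d is uniform, the enclosed fraction is (r/R)² = 0.4320, giving I_d,enc = 0.0127 A.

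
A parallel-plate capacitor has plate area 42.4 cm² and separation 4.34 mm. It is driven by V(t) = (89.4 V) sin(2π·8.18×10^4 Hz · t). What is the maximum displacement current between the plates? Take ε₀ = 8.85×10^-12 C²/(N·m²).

3.97×10^-4 A

The displacement current equals the conduction current C dV/dt, which peaks at C V₀ ω.
With C = ε₀A/d = (8.85×10^-12)(4.24×10^-3)/(4.34×10^-3) = 8.646×10^-12 F and ω = 2πf = 5.140×10^5 rad/s, I_d,max = (8.646×10^-12)(89.4)(5.140×10^5) = 3.97×10^-4 A.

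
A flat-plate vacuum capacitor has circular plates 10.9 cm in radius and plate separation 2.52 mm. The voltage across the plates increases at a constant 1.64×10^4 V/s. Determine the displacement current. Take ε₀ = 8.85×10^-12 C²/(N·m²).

2.15×10^-6 A

E = V/d so dE/dt = (dV/dt)/d = 6.508×10^6 V/(m·s), and I_d = ε₀ A dE/dt = (8.85×10^-12)(0.03733)(6.508×10^6) = 2.15×10^-6 A.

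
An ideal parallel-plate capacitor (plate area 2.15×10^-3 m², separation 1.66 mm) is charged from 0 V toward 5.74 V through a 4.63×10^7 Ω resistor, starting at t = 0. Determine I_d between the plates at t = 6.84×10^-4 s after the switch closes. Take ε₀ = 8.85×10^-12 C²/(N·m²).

With C = ε₀A/d = (8.85×10^-12)(2.15×10^-3)/(1.66×10^-3) = 1.146×10^-11 F, the time constant is τ = RC = 5.306×10^-4 s, so t/τ = 1.289 and e^(−t/τ) = 0.2755.
I_d = I_cond = (V₀/R) e^(−t/τ) = (1.240×10^-7)(0.2755) = 3.42×10^-8 A.

3.42×10^-8 A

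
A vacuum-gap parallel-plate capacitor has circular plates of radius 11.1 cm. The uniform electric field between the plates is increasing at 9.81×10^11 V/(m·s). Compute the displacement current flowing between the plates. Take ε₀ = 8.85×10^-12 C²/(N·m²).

0.336 A

With a uniform field, Φ_E = EA, so I_d = ε₀ A dE/dt = 0.336 A.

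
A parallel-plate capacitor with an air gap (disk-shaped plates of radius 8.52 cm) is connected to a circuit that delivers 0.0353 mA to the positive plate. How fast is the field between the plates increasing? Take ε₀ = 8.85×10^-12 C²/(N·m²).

1.75×10^8 V/(m·s)

The displacement current between the plates equals the conduction current, I_d = 0.0353 mA.
Inverting I_d = ε₀ A dE/dt gives dE/dt = 3.53×10^-5 / (8.85×10^-12 · 0.02280) = 1.75×10^8 V/(m·s).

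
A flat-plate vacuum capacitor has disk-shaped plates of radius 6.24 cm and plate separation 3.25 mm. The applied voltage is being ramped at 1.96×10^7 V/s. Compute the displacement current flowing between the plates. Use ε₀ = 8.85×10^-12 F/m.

The displacement current equals the charging current C dV/dt. With C = ε₀A/d = (8.85×10^-12)(0.01223)/(3.25×10^-3) = 3.330×10^-11 F, I_d = (3.330×10^-11)(1.96×10^7) = 6.53×10^-4 A.

6.53×10^-4 A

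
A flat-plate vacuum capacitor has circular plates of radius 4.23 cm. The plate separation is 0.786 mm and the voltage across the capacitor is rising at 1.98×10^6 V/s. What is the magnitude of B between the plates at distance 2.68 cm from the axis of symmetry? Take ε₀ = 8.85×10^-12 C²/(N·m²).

3.75×10^-10 T

I_d = C dV/dt with C = ε₀πR²/d = 6.329×10^-11 F, so I_d = (6.329×10^-11)(1.98×10^6) = 1.253×10^-4 A.
For r < R the Ampère–Maxwell law gives B(2πr) = μ₀ I_d (r²/R²), so B = μ₀ I_d r/(2πR²) = (4π×10^-7)(1.253×10^-4)(0.0268)/(2π·0.0423²) = 3.75×10^-10 T.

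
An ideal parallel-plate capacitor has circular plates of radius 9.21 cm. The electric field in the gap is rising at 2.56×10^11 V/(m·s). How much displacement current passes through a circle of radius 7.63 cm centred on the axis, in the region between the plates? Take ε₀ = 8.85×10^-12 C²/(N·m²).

0.0414 A

Through the whole plate area (πR² = 0.02665 m²), I_d = ε₀ πR² dE/dt = 0.06038 A.
Through an area πr² the displacement current is I_d·(πr²/πR²) = I_d (r/R)² = 0.0414 A.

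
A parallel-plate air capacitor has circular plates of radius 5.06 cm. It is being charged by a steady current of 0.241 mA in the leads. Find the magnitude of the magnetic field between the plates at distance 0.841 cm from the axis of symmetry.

1.58×10^-10 T

By continuity the displacement current in the gap matches the conduction current: I_d = 2.41×10^-4 A.
For r < R the Ampère–Maxwell law gives B(2πr) = μ₀ I_d (r²/R²), so B = μ₀ I_d r/(2πR²) = (4π×10^-7)(2.41×10^-4)(8.41×10^-3)/(2π·0.0506²) = 1.58×10^-10 T.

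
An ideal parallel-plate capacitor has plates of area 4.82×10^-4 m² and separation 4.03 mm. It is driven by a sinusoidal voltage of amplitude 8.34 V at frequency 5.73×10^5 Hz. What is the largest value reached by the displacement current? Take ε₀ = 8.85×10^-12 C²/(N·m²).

The displacement current equals the conduction current C dV/dt, which peaks at C V₀ ω.
With C = ε₀A/d = (8.85×10^-12)(4.82×10^-4)/(4.03×10^-3) = 1.058×10^-12 F and ω = 2πf = 3.600×10^6 rad/s, I_d,max = (1.058×10^-12)(8.34)(3.600×10^6) = 3.18×10^-5 A.

3.18×10^-5 A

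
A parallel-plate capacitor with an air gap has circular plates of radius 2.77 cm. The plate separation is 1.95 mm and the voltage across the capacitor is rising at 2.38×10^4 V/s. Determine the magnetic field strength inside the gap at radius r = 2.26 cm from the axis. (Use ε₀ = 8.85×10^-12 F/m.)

With E = V/d, dE/dt = 1.221×10^7 V/(m·s) and πR² = 2.411×10^-3 m², giving I_d = ε₀ πR² dE/dt = 2.605×10^-7 A.
For r < R the Ampère–Maxwell law gives B(2πr) = μ₀ I_d (r²/R²), so B = μ₀ I_d r/(2πR²) = (4π×10^-7)(2.605×10^-7)(0.0226)/(2π·0.0277²) = 1.53×10^-12 T.

1.53×10^-12 T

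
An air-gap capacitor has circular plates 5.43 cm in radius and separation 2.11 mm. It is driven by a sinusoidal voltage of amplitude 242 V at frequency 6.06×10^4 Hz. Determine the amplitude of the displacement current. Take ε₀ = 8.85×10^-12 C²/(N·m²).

3.58×10^-3 A

C = ε₀A/d = (8.85×10^-12)(9.263×10^-3)/(2.11×10^-3) = 3.885×10^-11 F; ω = 2πf = 3.808×10^5 rad/s.
I_d = C dV/dt, so |I_d|_max = C V₀ ω = (3.885×10^-11)(242)(3.808×10^5) = 3.58×10^-3 A.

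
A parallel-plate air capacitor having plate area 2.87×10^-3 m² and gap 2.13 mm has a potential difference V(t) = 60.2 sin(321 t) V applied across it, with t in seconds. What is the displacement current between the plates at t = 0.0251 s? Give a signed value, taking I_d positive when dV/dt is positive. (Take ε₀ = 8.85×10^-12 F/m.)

-4.65×10^-8 A

C = ε₀A/d = (8.85×10^-12)(2.87×10^-3)/(2.13×10^-3) = 1.192×10^-11 F. dV/dt = V₀ω·cos(ωt); at ωt = 8.0571 rad this factor is -0.2017.
I_d = C dV/dt = (1.192×10^-11)(60.2)(321)(-0.2017) = -4.65×10^-8 A.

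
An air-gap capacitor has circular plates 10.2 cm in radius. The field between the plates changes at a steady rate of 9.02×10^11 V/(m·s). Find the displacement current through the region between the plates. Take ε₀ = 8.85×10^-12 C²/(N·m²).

0.261 A

With a uniform field, Φ_E = EA, so I_d = ε₀ A dE/dt = 0.261 A.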